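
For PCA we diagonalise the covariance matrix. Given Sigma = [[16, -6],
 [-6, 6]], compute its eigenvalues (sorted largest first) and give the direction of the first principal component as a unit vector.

Step 1 — characteristic polynomial of 2×2 Sigma:
  det(Sigma - λI) = λ² - trace · λ + det = 0.
  trace = 16 + 6 = 22, det = 16·6 - (-6)² = 60.
Step 2 — discriminant:
  Δ = trace² - 4·det = 484 - 240 = 244.
Step 3 — eigenvalues:
  λ = (trace ± √Δ)/2 = (22 ± 15.6205)/2,
  λ_1 = 18.8102,  λ_2 = 3.1898.

Step 4 — unit eigenvector for λ_1: solve (Sigma - λ_1 I)v = 0. First row:
  (16 - 18.8102)·v_x + (-6)·v_y = 0, i.e. (-2.8102)·v_x + (-6)·v_y = 0,
  so v ∝ (b, λ_1 - a) = (-6, 2.8102); multiply by -1 so the first entry is positive: u = (6, -2.8102).
  ||u|| = √((6)² + (-2.8102)²) = √(43.8975) ≈ 6.6255,
  v_1 = u/||u|| ≈ (0.9056, -0.4242) (||v_1|| = 1).

λ_1 = 18.8102,  λ_2 = 3.1898;  v_1 ≈ (0.9056, -0.4242)


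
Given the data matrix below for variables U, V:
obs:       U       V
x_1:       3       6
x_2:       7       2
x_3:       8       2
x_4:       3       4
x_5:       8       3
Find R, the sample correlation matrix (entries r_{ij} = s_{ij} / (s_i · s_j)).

Step 1 — column means:
  mean(U) = (3 + 7 + 8 + 3 + 8) / 5 = 29/5 = 5.8
  mean(V) = (6 + 2 + 2 + 4 + 3) / 5 = 17/5 = 3.4

Step 2 — sample variances and covariances s[i,j] = (1/(n-1)) · Σ_k (x_{k,i} - mean_i) · (x_{k,j} - mean_j), with n-1 = 4:
  s[U,U] = ((-2.8)·(-2.8) + (1.2)·(1.2) + (2.2)·(2.2) + (-2.8)·(-2.8) + (2.2)·(2.2)) / 4 = 26.8/4 = 6.7
  s[U,V] = ((-2.8)·(2.6) + (1.2)·(-1.4) + (2.2)·(-1.4) + (-2.8)·(0.6) + (2.2)·(-0.4)) / 4 = -14.6/4 = -3.65
  s[V,V] = ((2.6)·(2.6) + (-1.4)·(-1.4) + (-1.4)·(-1.4) + (0.6)·(0.6) + (-0.4)·(-0.4)) / 4 = 11.2/4 = 2.8
  Sample standard deviations s_i = √(s[i,i]):
  s(U) = √(6.7) = 2.5884
  s(V) = √(2.8) = 1.6733

Step 3 — r_{ij} = s_{ij} / (s_i · s_j):
  r[U,U] = 1 (diagonal).
  r[U,V] = -3.65 / (2.5884 · 1.6733) = -3.65 / 4.3313 = -0.8427
  r[V,V] = 1 (diagonal).

R is symmetric with unit diagonal. Assembling:

R = [[1, -0.8427],
 [-0.8427, 1]]


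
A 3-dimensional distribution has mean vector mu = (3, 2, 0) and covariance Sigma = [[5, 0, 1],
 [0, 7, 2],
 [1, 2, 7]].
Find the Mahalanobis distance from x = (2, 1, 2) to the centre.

Step 1 — centre the observation: (x - mu) = (-1, -1, 2).

Step 2 — invert Sigma (cofactor / det for 3×3, or solve directly):
  Sigma^{-1} = [[0.2064, 0.0092, -0.0321],
 [0.0092, 0.156, -0.0459],
 [-0.0321, -0.0459, 0.1606]].

Step 3 — form the quadratic (x - mu)^T · Sigma^{-1} · (x - mu):
  Sigma^{-1} · (x - mu) = (-0.2798, -0.2569, 0.3991).
  (x - mu)^T · [Sigma^{-1} · (x - mu)] = (-1)·(-0.2798) + (-1)·(-0.2569) + (2)·(0.3991) = 1.3349.

Step 4 — take square root: d = √(1.3349) ≈ 1.1554.

d(x, mu) = √(1.3349) ≈ 1.1554


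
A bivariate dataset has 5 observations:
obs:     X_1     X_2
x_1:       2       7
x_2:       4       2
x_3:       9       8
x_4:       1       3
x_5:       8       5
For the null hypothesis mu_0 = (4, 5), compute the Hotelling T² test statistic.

Step 1 — sample mean vector:
  mean(X_1) = (2 + 4 + 9 + 1 + 8) / 5 = 24/5 = 4.8
  mean(X_2) = (7 + 2 + 8 + 3 + 5) / 5 = 25/5 = 5
  x̄ = (4.8, 5),  deviation x̄ - mu_0 = (4.8, 5) - (4, 5) = (0.8, 0).

Step 2 — sample covariance matrix, S[i,j] = (1/(n-1)) · Σ_k (x_{k,i} - mean_i) · (x_{k,j} - mean_j), divisor n-1 = 4:
  S[X_1,X_1] = ((-2.8)·(-2.8) + (-0.8)·(-0.8) + (4.2)·(4.2) + (-3.8)·(-3.8) + (3.2)·(3.2)) / 4 = 50.8/4 = 12.7
  S[X_1,X_2] = ((-2.8)·(2) + (-0.8)·(-3) + (4.2)·(3) + (-3.8)·(-2) + (3.2)·(0)) / 4 = 17/4 = 4.25
  S[X_2,X_2] = ((2)·(2) + (-3)·(-3) + (3)·(3) + (-2)·(-2) + (0)·(0)) / 4 = 26/4 = 6.5
  S = [[12.7, 4.25],
 [4.25, 6.5]].

Step 3 — invert S. det(S) = 12.7·6.5 - (4.25)² = 64.4875.
  S^{-1} = (1/det) · [[d, -b], [-b, a]] = [[0.1008, -0.0659],
 [-0.0659, 0.1969]].

Step 4 — quadratic form (x̄ - mu_0)^T · S^{-1} · (x̄ - mu_0):
  S^{-1} · (x̄ - mu_0) = (0.0806, -0.0527),
  (x̄ - mu_0)^T · [...] = (0.8)·(0.0806) + (0)·(-0.0527) = 0.0645.

Step 5 — scale by n: T² = 5 · 0.0645 = 0.3225.

T² ≈ 0.3225


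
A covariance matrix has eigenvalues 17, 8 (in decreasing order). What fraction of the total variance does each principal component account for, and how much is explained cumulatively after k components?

Step 1 — total variance = trace(Sigma) = Σ λ_i = 17 + 8 = 25.

Step 2 — fraction explained by component i = λ_i / Σ λ:
  PC1: 17/25 = 0.68
  PC2: 8/25 = 0.32

Step 3 — cumulative fraction after k components = (λ_1 + ... + λ_k) / Σ λ:
  k = 1: 17/25 = 0.68
  k = 2: (17 + 8)/25 = 25/25 = 1

Summary (fraction, with percent):

explained: PC1 0.68 (68%), PC2 0.32 (32%);  cumulative: 0.68, 1


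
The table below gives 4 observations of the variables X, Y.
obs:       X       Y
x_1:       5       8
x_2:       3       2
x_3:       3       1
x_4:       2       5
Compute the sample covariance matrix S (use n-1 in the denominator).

Step 1 — column means:
  mean(X) = (5 + 3 + 3 + 2) / 4 = 13/4 = 3.25
  mean(Y) = (8 + 2 + 1 + 5) / 4 = 16/4 = 4

Step 2 — sample covariance S[i,j] = (1/(n-1)) · Σ_k (x_{k,i} - mean_i) · (x_{k,j} - mean_j), with n-1 = 3.
  S[X,X] = ((1.75)·(1.75) + (-0.25)·(-0.25) + (-0.25)·(-0.25) + (-1.25)·(-1.25)) / 3 = 4.75/3 = 1.5833
  S[X,Y] = ((1.75)·(4) + (-0.25)·(-2) + (-0.25)·(-3) + (-1.25)·(1)) / 3 = 7/3 = 2.3333
  S[Y,Y] = ((4)·(4) + (-2)·(-2) + (-3)·(-3) + (1)·(1)) / 3 = 30/3 = 10

S is symmetric (S[j,i] = S[i,j]). Assembling:

S = [[1.5833, 2.3333],
 [2.3333, 10]]


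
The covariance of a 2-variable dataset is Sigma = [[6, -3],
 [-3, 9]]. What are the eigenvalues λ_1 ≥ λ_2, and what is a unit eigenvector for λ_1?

Step 1 — characteristic polynomial of 2×2 Sigma:
  det(Sigma - λI) = λ² - trace · λ + det = 0.
  trace = 6 + 9 = 15, det = 6·9 - (-3)² = 45.
Step 2 — discriminant:
  Δ = trace² - 4·det = 225 - 180 = 45.
Step 3 — eigenvalues:
  λ = (trace ± √Δ)/2 = (15 ± 6.7082)/2,
  λ_1 = 10.8541,  λ_2 = 4.1459.

Step 4 — unit eigenvector for λ_1: solve (Sigma - λ_1 I)v = 0. First row:
  (6 - 10.8541)·v_x + (-3)·v_y = 0, i.e. (-4.8541)·v_x + (-3)·v_y = 0,
  so v ∝ (b, λ_1 - a) = (-3, 4.8541); multiply by -1 so the first entry is positive: u = (3, -4.8541).
  ||u|| = √((3)² + (-4.8541)²) = √(32.5623) ≈ 5.7063,
  v_1 = u/||u|| ≈ (0.5257, -0.8507) (||v_1|| = 1).

λ_1 = 10.8541,  λ_2 = 4.1459;  v_1 ≈ (0.5257, -0.8507)


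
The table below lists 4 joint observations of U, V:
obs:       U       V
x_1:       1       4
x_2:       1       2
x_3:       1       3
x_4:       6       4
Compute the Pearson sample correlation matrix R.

Step 1 — column means:
  mean(U) = (1 + 1 + 1 + 6) / 4 = 9/4 = 2.25
  mean(V) = (4 + 2 + 3 + 4) / 4 = 13/4 = 3.25

Step 2 — sample variances and covariances s[i,j] = (1/(n-1)) · Σ_k (x_{k,i} - mean_i) · (x_{k,j} - mean_j), with n-1 = 3:
  s[U,U] = ((-1.25)·(-1.25) + (-1.25)·(-1.25) + (-1.25)·(-1.25) + (3.75)·(3.75)) / 3 = 18.75/3 = 6.25
  s[U,V] = ((-1.25)·(0.75) + (-1.25)·(-1.25) + (-1.25)·(-0.25) + (3.75)·(0.75)) / 3 = 3.75/3 = 1.25
  s[V,V] = ((0.75)·(0.75) + (-1.25)·(-1.25) + (-0.25)·(-0.25) + (0.75)·(0.75)) / 3 = 2.75/3 = 0.9167
  Sample standard deviations s_i = √(s[i,i]):
  s(U) = √(6.25) = 2.5
  s(V) = √(0.9167) = 0.9574

Step 3 — r_{ij} = s_{ij} / (s_i · s_j):
  r[U,U] = 1 (diagonal).
  r[U,V] = 1.25 / (2.5 · 0.9574) = 1.25 / 2.3936 = 0.5222
  r[V,V] = 1 (diagonal).

R is symmetric with unit diagonal. Assembling:

R = [[1, 0.5222],
 [0.5222, 1]]


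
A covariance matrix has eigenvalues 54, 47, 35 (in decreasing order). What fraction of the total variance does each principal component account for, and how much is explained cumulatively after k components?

Step 1 — total variance = trace(Sigma) = Σ λ_i = 54 + 47 + 35 = 136.

Step 2 — fraction explained by component i = λ_i / Σ λ:
  PC1: 54/136 = 0.3971
  PC2: 47/136 = 0.3456
  PC3: 35/136 = 0.2574

Step 3 — cumulative fraction after k components = (λ_1 + ... + λ_k) / Σ λ:
  k = 1: 54/136 = 0.3971
  k = 2: (54 + 47)/136 = 101/136 = 0.7426
  k = 3: (54 + 47 + 35)/136 = 136/136 = 1

Summary (fraction, with percent):

explained: PC1 0.3971 (39.71%), PC2 0.3456 (34.56%), PC3 0.2574 (25.74%);  cumulative: 0.3971, 0.7426, 1


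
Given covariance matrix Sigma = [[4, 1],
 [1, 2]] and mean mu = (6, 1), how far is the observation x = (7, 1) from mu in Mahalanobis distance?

Step 1 — centre the observation: (x - mu) = (1, 0).

Step 2 — invert Sigma. det(Sigma) = 4·2 - (1)² = 7.
  Sigma^{-1} = (1/det) · [[d, -b], [-b, a]] = [[0.2857, -0.1429],
 [-0.1429, 0.5714]].

Step 3 — form the quadratic (x - mu)^T · Sigma^{-1} · (x - mu):
  Sigma^{-1} · (x - mu) = (0.2857, -0.1429).
  (x - mu)^T · [Sigma^{-1} · (x - mu)] = (1)·(0.2857) + (0)·(-0.1429) = 0.2857.

Step 4 — take square root: d = √(0.2857) ≈ 0.5345.

d(x, mu) = √(0.2857) ≈ 0.5345


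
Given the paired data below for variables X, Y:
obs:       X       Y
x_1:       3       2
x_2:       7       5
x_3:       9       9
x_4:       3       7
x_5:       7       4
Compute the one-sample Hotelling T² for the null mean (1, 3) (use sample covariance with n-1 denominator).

Step 1 — sample mean vector:
  mean(X) = (3 + 7 + 9 + 3 + 7) / 5 = 29/5 = 5.8
  mean(Y) = (2 + 5 + 9 + 7 + 4) / 5 = 27/5 = 5.4
  x̄ = (5.8, 5.4),  deviation x̄ - mu_0 = (5.8, 5.4) - (1, 3) = (4.8, 2.4).

Step 2 — sample covariance matrix, S[i,j] = (1/(n-1)) · Σ_k (x_{k,i} - mean_i) · (x_{k,j} - mean_j), divisor n-1 = 4:
  S[X,X] = ((-2.8)·(-2.8) + (1.2)·(1.2) + (3.2)·(3.2) + (-2.8)·(-2.8) + (1.2)·(1.2)) / 4 = 28.8/4 = 7.2
  S[X,Y] = ((-2.8)·(-3.4) + (1.2)·(-0.4) + (3.2)·(3.6) + (-2.8)·(1.6) + (1.2)·(-1.4)) / 4 = 14.4/4 = 3.6
  S[Y,Y] = ((-3.4)·(-3.4) + (-0.4)·(-0.4) + (3.6)·(3.6) + (1.6)·(1.6) + (-1.4)·(-1.4)) / 4 = 29.2/4 = 7.3
  S = [[7.2, 3.6],
 [3.6, 7.3]].

Step 3 — invert S. det(S) = 7.2·7.3 - (3.6)² = 39.6.
  S^{-1} = (1/det) · [[d, -b], [-b, a]] = [[0.1843, -0.0909],
 [-0.0909, 0.1818]].

Step 4 — quadratic form (x̄ - mu_0)^T · S^{-1} · (x̄ - mu_0):
  S^{-1} · (x̄ - mu_0) = (0.6667, 0),
  (x̄ - mu_0)^T · [...] = (4.8)·(0.6667) + (2.4)·(0) = 3.2.

Step 5 — scale by n: T² = 5 · 3.2 = 16.

T² ≈ 16


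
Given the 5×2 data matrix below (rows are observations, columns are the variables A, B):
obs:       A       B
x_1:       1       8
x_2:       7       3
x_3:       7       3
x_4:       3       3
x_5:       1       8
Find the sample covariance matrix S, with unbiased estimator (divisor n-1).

Step 1 — column means:
  mean(A) = (1 + 7 + 7 + 3 + 1) / 5 = 19/5 = 3.8
  mean(B) = (8 + 3 + 3 + 3 + 8) / 5 = 25/5 = 5

Step 2 — sample covariance S[i,j] = (1/(n-1)) · Σ_k (x_{k,i} - mean_i) · (x_{k,j} - mean_j), with n-1 = 4.
  S[A,A] = ((-2.8)·(-2.8) + (3.2)·(3.2) + (3.2)·(3.2) + (-0.8)·(-0.8) + (-2.8)·(-2.8)) / 4 = 36.8/4 = 9.2
  S[A,B] = ((-2.8)·(3) + (3.2)·(-2) + (3.2)·(-2) + (-0.8)·(-2) + (-2.8)·(3)) / 4 = -28/4 = -7
  S[B,B] = ((3)·(3) + (-2)·(-2) + (-2)·(-2) + (-2)·(-2) + (3)·(3)) / 4 = 30/4 = 7.5

S is symmetric (S[j,i] = S[i,j]). Assembling:

S = [[9.2, -7],
 [-7, 7.5]]


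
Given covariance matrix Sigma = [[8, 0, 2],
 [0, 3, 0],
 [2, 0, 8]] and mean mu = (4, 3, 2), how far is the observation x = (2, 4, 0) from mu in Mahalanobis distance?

Step 1 — centre the observation: (x - mu) = (-2, 1, -2).

Step 2 — invert Sigma (cofactor / det for 3×3, or solve directly):
  Sigma^{-1} = [[0.1333, 0, -0.0333],
 [0, 0.3333, 0],
 [-0.0333, 0, 0.1333]].

Step 3 — form the quadratic (x - mu)^T · Sigma^{-1} · (x - mu):
  Sigma^{-1} · (x - mu) = (-0.2, 0.3333, -0.2).
  (x - mu)^T · [Sigma^{-1} · (x - mu)] = (-2)·(-0.2) + (1)·(0.3333) + (-2)·(-0.2) = 1.1333.

Step 4 — take square root: d = √(1.1333) ≈ 1.0646.

d(x, mu) = √(1.1333) ≈ 1.0646


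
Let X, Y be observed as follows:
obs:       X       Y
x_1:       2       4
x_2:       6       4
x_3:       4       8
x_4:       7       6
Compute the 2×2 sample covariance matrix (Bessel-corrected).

Step 1 — column means:
  mean(X) = (2 + 6 + 4 + 7) / 4 = 19/4 = 4.75
  mean(Y) = (4 + 4 + 8 + 6) / 4 = 22/4 = 5.5

Step 2 — sample covariance S[i,j] = (1/(n-1)) · Σ_k (x_{k,i} - mean_i) · (x_{k,j} - mean_j), with n-1 = 3.
  S[X,X] = ((-2.75)·(-2.75) + (1.25)·(1.25) + (-0.75)·(-0.75) + (2.25)·(2.25)) / 3 = 14.75/3 = 4.9167
  S[X,Y] = ((-2.75)·(-1.5) + (1.25)·(-1.5) + (-0.75)·(2.5) + (2.25)·(0.5)) / 3 = 1.5/3 = 0.5
  S[Y,Y] = ((-1.5)·(-1.5) + (-1.5)·(-1.5) + (2.5)·(2.5) + (0.5)·(0.5)) / 3 = 11/3 = 3.6667

S is symmetric (S[j,i] = S[i,j]). Assembling:

S = [[4.9167, 0.5],
 [0.5, 3.6667]]


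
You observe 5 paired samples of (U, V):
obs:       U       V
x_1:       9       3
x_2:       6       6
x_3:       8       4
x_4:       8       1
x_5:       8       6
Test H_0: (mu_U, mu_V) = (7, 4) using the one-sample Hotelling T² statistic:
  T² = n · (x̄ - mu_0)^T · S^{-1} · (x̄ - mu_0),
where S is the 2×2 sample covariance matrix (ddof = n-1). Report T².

Step 1 — sample mean vector:
  mean(U) = (9 + 6 + 8 + 8 + 8) / 5 = 39/5 = 7.8
  mean(V) = (3 + 6 + 4 + 1 + 6) / 5 = 20/5 = 4
  x̄ = (7.8, 4),  deviation x̄ - mu_0 = (7.8, 4) - (7, 4) = (0.8, 0).

Step 2 — sample covariance matrix, S[i,j] = (1/(n-1)) · Σ_k (x_{k,i} - mean_i) · (x_{k,j} - mean_j), divisor n-1 = 4:
  S[U,U] = ((1.2)·(1.2) + (-1.8)·(-1.8) + (0.2)·(0.2) + (0.2)·(0.2) + (0.2)·(0.2)) / 4 = 4.8/4 = 1.2
  S[U,V] = ((1.2)·(-1) + (-1.8)·(2) + (0.2)·(0) + (0.2)·(-3) + (0.2)·(2)) / 4 = -5/4 = -1.25
  S[V,V] = ((-1)·(-1) + (2)·(2) + (0)·(0) + (-3)·(-3) + (2)·(2)) / 4 = 18/4 = 4.5
  S = [[1.2, -1.25],
 [-1.25, 4.5]].

Step 3 — invert S. det(S) = 1.2·4.5 - (-1.25)² = 3.8375.
  S^{-1} = (1/det) · [[d, -b], [-b, a]] = [[1.1726, 0.3257],
 [0.3257, 0.3127]].

Step 4 — quadratic form (x̄ - mu_0)^T · S^{-1} · (x̄ - mu_0):
  S^{-1} · (x̄ - mu_0) = (0.9381, 0.2606),
  (x̄ - mu_0)^T · [...] = (0.8)·(0.9381) + (0)·(0.2606) = 0.7505.

Step 5 — scale by n: T² = 5 · 0.7505 = 3.7524.

T² ≈ 3.7524


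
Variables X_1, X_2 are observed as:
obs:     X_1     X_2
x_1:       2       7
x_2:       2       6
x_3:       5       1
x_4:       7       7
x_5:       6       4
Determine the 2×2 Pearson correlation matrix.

Step 1 — column means:
  mean(X_1) = (2 + 2 + 5 + 7 + 6) / 5 = 22/5 = 4.4
  mean(X_2) = (7 + 6 + 1 + 7 + 4) / 5 = 25/5 = 5

Step 2 — sample variances and covariances s[i,j] = (1/(n-1)) · Σ_k (x_{k,i} - mean_i) · (x_{k,j} - mean_j), with n-1 = 4:
  s[X_1,X_1] = ((-2.4)·(-2.4) + (-2.4)·(-2.4) + (0.6)·(0.6) + (2.6)·(2.6) + (1.6)·(1.6)) / 4 = 21.2/4 = 5.3
  s[X_1,X_2] = ((-2.4)·(2) + (-2.4)·(1) + (0.6)·(-4) + (2.6)·(2) + (1.6)·(-1)) / 4 = -6/4 = -1.5
  s[X_2,X_2] = ((2)·(2) + (1)·(1) + (-4)·(-4) + (2)·(2) + (-1)·(-1)) / 4 = 26/4 = 6.5
  Sample standard deviations s_i = √(s[i,i]):
  s(X_1) = √(5.3) = 2.3022
  s(X_2) = √(6.5) = 2.5495

Step 3 — r_{ij} = s_{ij} / (s_i · s_j):
  r[X_1,X_1] = 1 (diagonal).
  r[X_1,X_2] = -1.5 / (2.3022 · 2.5495) = -1.5 / 5.8694 = -0.2556
  r[X_2,X_2] = 1 (diagonal).

R is symmetric with unit diagonal. Assembling:

R = [[1, -0.2556],
 [-0.2556, 1]]


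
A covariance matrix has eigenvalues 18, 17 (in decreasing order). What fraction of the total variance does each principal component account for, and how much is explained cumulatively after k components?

Step 1 — total variance = trace(Sigma) = Σ λ_i = 18 + 17 = 35.

Step 2 — fraction explained by component i = λ_i / Σ λ:
  PC1: 18/35 = 0.5143
  PC2: 17/35 = 0.4857

Step 3 — cumulative fraction after k components = (λ_1 + ... + λ_k) / Σ λ:
  k = 1: 18/35 = 0.5143
  k = 2: (18 + 17)/35 = 35/35 = 1

Summary (fraction, with percent):

explained: PC1 0.5143 (51.43%), PC2 0.4857 (48.57%);  cumulative: 0.5143, 1


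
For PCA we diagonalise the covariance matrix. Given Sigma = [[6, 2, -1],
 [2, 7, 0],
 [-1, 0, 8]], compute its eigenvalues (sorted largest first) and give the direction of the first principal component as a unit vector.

Step 1 — characteristic polynomial p(λ) = det(λI - Sigma) = λ³ - tr·λ² + c_1·λ - det, where tr = trace, c_1 = sum of the principal 2×2 minors, det = det(Sigma):
  tr = 6 + 7 + 8 = 21,
  c_1 = (6·7 - (2)²) + (6·8 - (-1)²) + (7·8 - (0)²) = 38 + 47 + 56 = 141,
  det = 6·(7·8 - (0)²) - (2)·((2)·8 - (0)·(-1)) + (-1)·((2)·(0) - 7·(-1)) = 6·(56) - (2)·(16) + (-1)·(7) = 297.
  So p(λ) = λ³ - 21λ² + 141λ - 297.
Step 2 — look for an integer root (rational root theorem: any rational root is an integer divisor of 297). Testing λ = 9:
  p(9) = 729 - 1701 + 1269 - 297 = 0  ✓
  Dividing out (λ - 9): p(λ) = (λ - 9)(λ² - 12λ + 33).
Step 3 — remaining eigenvalues from the quadratic λ² - 12λ + 33 = 0:
  Δ = 12² - 4·33 = 144 - 132 = 12,  λ = (12 ± √12)/2 = (12 ± 3.4641)/2 ≈ 7.7321 or 4.2679.
  Sorted: λ_1 = 9,  λ_2 = 7.7321,  λ_3 = 4.2679  (check: sum = 21 = tr ✓).

Step 4 — unit eigenvector for λ_1 = 9: v spans the null space of (Sigma - λ_1 I), whose rows are
  r_1 = (-3, 2, -1),  r_2 = (2, -2, 0),  r_3 = (-1, 0, -1).
  v is orthogonal to every row, so take v ∝ r_1 × r_2 = ((2)·(0) - (-1)·(-2), (-1)·(2) - (-3)·(0), (-3)·(-2) - (2)·(2)) = (-2, -2, 2).
  Rescale (divide by 2; multiply by -1 so the first nonzero entry is positive): u = (1, 1, -1).
  ||u|| = √((1)² + (1)² + (-1)²) = √(3) ≈ 1.7321,  v_1 = u/||u|| ≈ (0.5774, 0.5774, -0.5774) (||v_1|| = 1).

λ_1 = 9,  λ_2 = 7.7321,  λ_3 = 4.2679;  v_1 ≈ (0.5774, 0.5774, -0.5774)


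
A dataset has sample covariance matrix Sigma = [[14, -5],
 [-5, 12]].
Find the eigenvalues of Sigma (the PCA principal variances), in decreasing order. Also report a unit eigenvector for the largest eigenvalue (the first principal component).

Step 1 — characteristic polynomial of 2×2 Sigma:
  det(Sigma - λI) = λ² - trace · λ + det = 0.
  trace = 14 + 12 = 26, det = 14·12 - (-5)² = 143.
Step 2 — discriminant:
  Δ = trace² - 4·det = 676 - 572 = 104.
Step 3 — eigenvalues:
  λ = (trace ± √Δ)/2 = (26 ± 10.198)/2,
  λ_1 = 18.099,  λ_2 = 7.901.

Step 4 — unit eigenvector for λ_1: solve (Sigma - λ_1 I)v = 0. First row:
  (14 - 18.099)·v_x + (-5)·v_y = 0, i.e. (-4.099)·v_x + (-5)·v_y = 0,
  so v ∝ (b, λ_1 - a) = (-5, 4.099); multiply by -1 so the first entry is positive: u = (5, -4.099).
  ||u|| = √((5)² + (-4.099)²) = √(41.802) ≈ 6.4654,
  v_1 = u/||u|| ≈ (0.7733, -0.634) (||v_1|| = 1).

λ_1 = 18.099,  λ_2 = 7.901;  v_1 ≈ (0.7733, -0.634)


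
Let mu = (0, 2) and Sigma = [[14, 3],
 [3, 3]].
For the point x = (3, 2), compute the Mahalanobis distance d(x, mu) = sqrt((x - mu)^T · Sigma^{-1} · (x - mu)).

Step 1 — centre the observation: (x - mu) = (3, 0).

Step 2 — invert Sigma. det(Sigma) = 14·3 - (3)² = 33.
  Sigma^{-1} = (1/det) · [[d, -b], [-b, a]] = [[0.0909, -0.0909],
 [-0.0909, 0.4242]].

Step 3 — form the quadratic (x - mu)^T · Sigma^{-1} · (x - mu):
  Sigma^{-1} · (x - mu) = (0.2727, -0.2727).
  (x - mu)^T · [Sigma^{-1} · (x - mu)] = (3)·(0.2727) + (0)·(-0.2727) = 0.8182.

Step 4 — take square root: d = √(0.8182) ≈ 0.9045.

d(x, mu) = √(0.8182) ≈ 0.9045


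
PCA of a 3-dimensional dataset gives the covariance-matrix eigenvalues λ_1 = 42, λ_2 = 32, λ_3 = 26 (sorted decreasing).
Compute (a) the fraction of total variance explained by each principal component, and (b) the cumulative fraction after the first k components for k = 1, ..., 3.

Step 1 — total variance = trace(Sigma) = Σ λ_i = 42 + 32 + 26 = 100.

Step 2 — fraction explained by component i = λ_i / Σ λ:
  PC1: 42/100 = 0.42
  PC2: 32/100 = 0.32
  PC3: 26/100 = 0.26

Step 3 — cumulative fraction after k components = (λ_1 + ... + λ_k) / Σ λ:
  k = 1: 42/100 = 0.42
  k = 2: (42 + 32)/100 = 74/100 = 0.74
  k = 3: (42 + 32 + 26)/100 = 100/100 = 1

Summary (fraction, with percent):

explained: PC1 0.42 (42%), PC2 0.32 (32%), PC3 0.26 (26%);  cumulative: 0.42, 0.74, 1


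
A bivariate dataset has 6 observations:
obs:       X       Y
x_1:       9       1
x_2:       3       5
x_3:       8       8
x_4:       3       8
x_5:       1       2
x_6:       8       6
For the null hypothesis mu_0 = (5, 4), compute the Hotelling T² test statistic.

Step 1 — sample mean vector:
  mean(X) = (9 + 3 + 8 + 3 + 1 + 8) / 6 = 32/6 = 5.3333
  mean(Y) = (1 + 5 + 8 + 8 + 2 + 6) / 6 = 30/6 = 5
  x̄ = (5.3333, 5),  deviation x̄ - mu_0 = (5.3333, 5) - (5, 4) = (0.3333, 1).

Step 2 — sample covariance matrix, S[i,j] = (1/(n-1)) · Σ_k (x_{k,i} - mean_i) · (x_{k,j} - mean_j), divisor n-1 = 5:
  S[X,X] = ((3.6667)·(3.6667) + (-2.3333)·(-2.3333) + (2.6667)·(2.6667) + (-2.3333)·(-2.3333) + (-4.3333)·(-4.3333) + (2.6667)·(2.6667)) / 5 = 57.3333/5 = 11.4667
  S[X,Y] = ((3.6667)·(-4) + (-2.3333)·(0) + (2.6667)·(3) + (-2.3333)·(3) + (-4.3333)·(-3) + (2.6667)·(1)) / 5 = 2/5 = 0.4
  S[Y,Y] = ((-4)·(-4) + (0)·(0) + (3)·(3) + (3)·(3) + (-3)·(-3) + (1)·(1)) / 5 = 44/5 = 8.8
  S = [[11.4667, 0.4],
 [0.4, 8.8]].

Step 3 — invert S. det(S) = 11.4667·8.8 - (0.4)² = 100.7467.
  S^{-1} = (1/det) · [[d, -b], [-b, a]] = [[0.0873, -0.004],
 [-0.004, 0.1138]].

Step 4 — quadratic form (x̄ - mu_0)^T · S^{-1} · (x̄ - mu_0):
  S^{-1} · (x̄ - mu_0) = (0.0251, 0.1125),
  (x̄ - mu_0)^T · [...] = (0.3333)·(0.0251) + (1)·(0.1125) = 0.1209.

Step 5 — scale by n: T² = 6 · 0.1209 = 0.7253.

T² ≈ 0.7253


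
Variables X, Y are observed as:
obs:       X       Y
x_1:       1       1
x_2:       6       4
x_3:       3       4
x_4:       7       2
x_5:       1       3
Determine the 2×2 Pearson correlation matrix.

Step 1 — column means:
  mean(X) = (1 + 6 + 3 + 7 + 1) / 5 = 18/5 = 3.6
  mean(Y) = (1 + 4 + 4 + 2 + 3) / 5 = 14/5 = 2.8

Step 2 — sample variances and covariances s[i,j] = (1/(n-1)) · Σ_k (x_{k,i} - mean_i) · (x_{k,j} - mean_j), with n-1 = 4:
  s[X,X] = ((-2.6)·(-2.6) + (2.4)·(2.4) + (-0.6)·(-0.6) + (3.4)·(3.4) + (-2.6)·(-2.6)) / 4 = 31.2/4 = 7.8
  s[X,Y] = ((-2.6)·(-1.8) + (2.4)·(1.2) + (-0.6)·(1.2) + (3.4)·(-0.8) + (-2.6)·(0.2)) / 4 = 3.6/4 = 0.9
  s[Y,Y] = ((-1.8)·(-1.8) + (1.2)·(1.2) + (1.2)·(1.2) + (-0.8)·(-0.8) + (0.2)·(0.2)) / 4 = 6.8/4 = 1.7
  Sample standard deviations s_i = √(s[i,i]):
  s(X) = √(7.8) = 2.7928
  s(Y) = √(1.7) = 1.3038

Step 3 — r_{ij} = s_{ij} / (s_i · s_j):
  r[X,X] = 1 (diagonal).
  r[X,Y] = 0.9 / (2.7928 · 1.3038) = 0.9 / 3.6414 = 0.2472
  r[Y,Y] = 1 (diagonal).

R is symmetric with unit diagonal. Assembling:

R = [[1, 0.2472],
 [0.2472, 1]]


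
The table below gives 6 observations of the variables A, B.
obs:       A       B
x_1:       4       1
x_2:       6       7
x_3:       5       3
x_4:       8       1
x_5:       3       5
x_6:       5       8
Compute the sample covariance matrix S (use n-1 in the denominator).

Step 1 — column means:
  mean(A) = (4 + 6 + 5 + 8 + 3 + 5) / 6 = 31/6 = 5.1667
  mean(B) = (1 + 7 + 3 + 1 + 5 + 8) / 6 = 25/6 = 4.1667

Step 2 — sample covariance S[i,j] = (1/(n-1)) · Σ_k (x_{k,i} - mean_i) · (x_{k,j} - mean_j), with n-1 = 5.
  S[A,A] = ((-1.1667)·(-1.1667) + (0.8333)·(0.8333) + (-0.1667)·(-0.1667) + (2.8333)·(2.8333) + (-2.1667)·(-2.1667) + (-0.1667)·(-0.1667)) / 5 = 14.8333/5 = 2.9667
  S[A,B] = ((-1.1667)·(-3.1667) + (0.8333)·(2.8333) + (-0.1667)·(-1.1667) + (2.8333)·(-3.1667) + (-2.1667)·(0.8333) + (-0.1667)·(3.8333)) / 5 = -5.1667/5 = -1.0333
  S[B,B] = ((-3.1667)·(-3.1667) + (2.8333)·(2.8333) + (-1.1667)·(-1.1667) + (-3.1667)·(-3.1667) + (0.8333)·(0.8333) + (3.8333)·(3.8333)) / 5 = 44.8333/5 = 8.9667

S is symmetric (S[j,i] = S[i,j]). Assembling:

S = [[2.9667, -1.0333],
 [-1.0333, 8.9667]]


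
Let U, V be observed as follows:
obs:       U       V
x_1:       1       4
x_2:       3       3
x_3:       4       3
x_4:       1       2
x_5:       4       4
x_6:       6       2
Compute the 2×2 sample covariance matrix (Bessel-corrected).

Step 1 — column means:
  mean(U) = (1 + 3 + 4 + 1 + 4 + 6) / 6 = 19/6 = 3.1667
  mean(V) = (4 + 3 + 3 + 2 + 4 + 2) / 6 = 18/6 = 3

Step 2 — sample covariance S[i,j] = (1/(n-1)) · Σ_k (x_{k,i} - mean_i) · (x_{k,j} - mean_j), with n-1 = 5.
  S[U,U] = ((-2.1667)·(-2.1667) + (-0.1667)·(-0.1667) + (0.8333)·(0.8333) + (-2.1667)·(-2.1667) + (0.8333)·(0.8333) + (2.8333)·(2.8333)) / 5 = 18.8333/5 = 3.7667
  S[U,V] = ((-2.1667)·(1) + (-0.1667)·(0) + (0.8333)·(0) + (-2.1667)·(-1) + (0.8333)·(1) + (2.8333)·(-1)) / 5 = -2/5 = -0.4
  S[V,V] = ((1)·(1) + (0)·(0) + (0)·(0) + (-1)·(-1) + (1)·(1) + (-1)·(-1)) / 5 = 4/5 = 0.8

S is symmetric (S[j,i] = S[i,j]). Assembling:

S = [[3.7667, -0.4],
 [-0.4, 0.8]]


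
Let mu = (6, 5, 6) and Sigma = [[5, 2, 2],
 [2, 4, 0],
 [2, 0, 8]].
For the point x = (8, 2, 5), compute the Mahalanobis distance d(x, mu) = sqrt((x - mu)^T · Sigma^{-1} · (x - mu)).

Step 1 — centre the observation: (x - mu) = (2, -3, -1).

Step 2 — invert Sigma (cofactor / det for 3×3, or solve directly):
  Sigma^{-1} = [[0.2857, -0.1429, -0.0714],
 [-0.1429, 0.3214, 0.0357],
 [-0.0714, 0.0357, 0.1429]].

Step 3 — form the quadratic (x - mu)^T · Sigma^{-1} · (x - mu):
  Sigma^{-1} · (x - mu) = (1.0714, -1.2857, -0.3929).
  (x - mu)^T · [Sigma^{-1} · (x - mu)] = (2)·(1.0714) + (-3)·(-1.2857) + (-1)·(-0.3929) = 6.3929.

Step 4 — take square root: d = √(6.3929) ≈ 2.5284.

d(x, mu) = √(6.3929) ≈ 2.5284


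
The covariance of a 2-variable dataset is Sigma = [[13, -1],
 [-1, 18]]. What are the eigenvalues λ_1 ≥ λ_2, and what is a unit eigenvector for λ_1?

Step 1 — characteristic polynomial of 2×2 Sigma:
  det(Sigma - λI) = λ² - trace · λ + det = 0.
  trace = 13 + 18 = 31, det = 13·18 - (-1)² = 233.
Step 2 — discriminant:
  Δ = trace² - 4·det = 961 - 932 = 29.
Step 3 — eigenvalues:
  λ = (trace ± √Δ)/2 = (31 ± 5.3852)/2,
  λ_1 = 18.1926,  λ_2 = 12.8074.

Step 4 — unit eigenvector for λ_1: solve (Sigma - λ_1 I)v = 0. First row:
  (13 - 18.1926)·v_x + (-1)·v_y = 0, i.e. (-5.1926)·v_x + (-1)·v_y = 0,
  so v ∝ (b, λ_1 - a) = (-1, 5.1926); multiply by -1 so the first entry is positive: u = (1, -5.1926).
  ||u|| = √((1)² + (-5.1926)²) = √(27.9629) ≈ 5.288,
  v_1 = u/||u|| ≈ (0.1891, -0.982) (||v_1|| = 1).

λ_1 = 18.1926,  λ_2 = 12.8074;  v_1 ≈ (0.1891, -0.982)


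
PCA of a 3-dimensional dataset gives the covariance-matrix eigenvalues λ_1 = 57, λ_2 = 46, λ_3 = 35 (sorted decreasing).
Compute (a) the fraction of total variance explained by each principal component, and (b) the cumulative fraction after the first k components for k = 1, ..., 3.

Step 1 — total variance = trace(Sigma) = Σ λ_i = 57 + 46 + 35 = 138.

Step 2 — fraction explained by component i = λ_i / Σ λ:
  PC1: 57/138 = 0.413
  PC2: 46/138 = 0.3333
  PC3: 35/138 = 0.2536

Step 3 — cumulative fraction after k components = (λ_1 + ... + λ_k) / Σ λ:
  k = 1: 57/138 = 0.413
  k = 2: (57 + 46)/138 = 103/138 = 0.7464
  k = 3: (57 + 46 + 35)/138 = 138/138 = 1

Summary (fraction, with percent):

explained: PC1 0.413 (41.3%), PC2 0.3333 (33.33%), PC3 0.2536 (25.36%);  cumulative: 0.413, 0.7464, 1


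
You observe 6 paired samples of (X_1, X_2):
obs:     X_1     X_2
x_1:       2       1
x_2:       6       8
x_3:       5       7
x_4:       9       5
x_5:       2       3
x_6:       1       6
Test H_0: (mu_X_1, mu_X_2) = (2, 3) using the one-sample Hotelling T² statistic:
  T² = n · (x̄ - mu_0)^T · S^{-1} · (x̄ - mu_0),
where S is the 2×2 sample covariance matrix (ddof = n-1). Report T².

Step 1 — sample mean vector:
  mean(X_1) = (2 + 6 + 5 + 9 + 2 + 1) / 6 = 25/6 = 4.1667
  mean(X_2) = (1 + 8 + 7 + 5 + 3 + 6) / 6 = 30/6 = 5
  x̄ = (4.1667, 5),  deviation x̄ - mu_0 = (4.1667, 5) - (2, 3) = (2.1667, 2).

Step 2 — sample covariance matrix, S[i,j] = (1/(n-1)) · Σ_k (x_{k,i} - mean_i) · (x_{k,j} - mean_j), divisor n-1 = 5:
  S[X_1,X_1] = ((-2.1667)·(-2.1667) + (1.8333)·(1.8333) + (0.8333)·(0.8333) + (4.8333)·(4.8333) + (-2.1667)·(-2.1667) + (-3.1667)·(-3.1667)) / 5 = 46.8333/5 = 9.3667
  S[X_1,X_2] = ((-2.1667)·(-4) + (1.8333)·(3) + (0.8333)·(2) + (4.8333)·(0) + (-2.1667)·(-2) + (-3.1667)·(1)) / 5 = 17/5 = 3.4
  S[X_2,X_2] = ((-4)·(-4) + (3)·(3) + (2)·(2) + (0)·(0) + (-2)·(-2) + (1)·(1)) / 5 = 34/5 = 6.8
  S = [[9.3667, 3.4],
 [3.4, 6.8]].

Step 3 — invert S. det(S) = 9.3667·6.8 - (3.4)² = 52.1333.
  S^{-1} = (1/det) · [[d, -b], [-b, a]] = [[0.1304, -0.0652],
 [-0.0652, 0.1797]].

Step 4 — quadratic form (x̄ - mu_0)^T · S^{-1} · (x̄ - mu_0):
  S^{-1} · (x̄ - mu_0) = (0.1522, 0.218),
  (x̄ - mu_0)^T · [...] = (2.1667)·(0.1522) + (2)·(0.218) = 0.7658.

Step 5 — scale by n: T² = 6 · 0.7658 = 4.5946.

T² ≈ 4.5946


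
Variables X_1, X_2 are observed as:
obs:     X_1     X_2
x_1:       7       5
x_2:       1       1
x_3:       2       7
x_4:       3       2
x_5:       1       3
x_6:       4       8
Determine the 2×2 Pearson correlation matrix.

Step 1 — column means:
  mean(X_1) = (7 + 1 + 2 + 3 + 1 + 4) / 6 = 18/6 = 3
  mean(X_2) = (5 + 1 + 7 + 2 + 3 + 8) / 6 = 26/6 = 4.3333

Step 2 — sample variances and covariances s[i,j] = (1/(n-1)) · Σ_k (x_{k,i} - mean_i) · (x_{k,j} - mean_j), with n-1 = 5:
  s[X_1,X_1] = ((4)·(4) + (-2)·(-2) + (-1)·(-1) + (0)·(0) + (-2)·(-2) + (1)·(1)) / 5 = 26/5 = 5.2
  s[X_1,X_2] = ((4)·(0.6667) + (-2)·(-3.3333) + (-1)·(2.6667) + (0)·(-2.3333) + (-2)·(-1.3333) + (1)·(3.6667)) / 5 = 13/5 = 2.6
  s[X_2,X_2] = ((0.6667)·(0.6667) + (-3.3333)·(-3.3333) + (2.6667)·(2.6667) + (-2.3333)·(-2.3333) + (-1.3333)·(-1.3333) + (3.6667)·(3.6667)) / 5 = 39.3333/5 = 7.8667
  Sample standard deviations s_i = √(s[i,i]):
  s(X_1) = √(5.2) = 2.2804
  s(X_2) = √(7.8667) = 2.8048

Step 3 — r_{ij} = s_{ij} / (s_i · s_j):
  r[X_1,X_1] = 1 (diagonal).
  r[X_1,X_2] = 2.6 / (2.2804 · 2.8048) = 2.6 / 6.3958 = 0.4065
  r[X_2,X_2] = 1 (diagonal).

R is symmetric with unit diagonal. Assembling:

R = [[1, 0.4065],
 [0.4065, 1]]


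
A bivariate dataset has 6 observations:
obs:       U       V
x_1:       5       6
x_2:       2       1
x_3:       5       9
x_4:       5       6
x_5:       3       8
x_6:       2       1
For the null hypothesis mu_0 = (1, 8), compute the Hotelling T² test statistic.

Step 1 — sample mean vector:
  mean(U) = (5 + 2 + 5 + 5 + 3 + 2) / 6 = 22/6 = 3.6667
  mean(V) = (6 + 1 + 9 + 6 + 8 + 1) / 6 = 31/6 = 5.1667
  x̄ = (3.6667, 5.1667),  deviation x̄ - mu_0 = (3.6667, 5.1667) - (1, 8) = (2.6667, -2.8333).

Step 2 — sample covariance matrix, S[i,j] = (1/(n-1)) · Σ_k (x_{k,i} - mean_i) · (x_{k,j} - mean_j), divisor n-1 = 5:
  S[U,U] = ((1.3333)·(1.3333) + (-1.6667)·(-1.6667) + (1.3333)·(1.3333) + (1.3333)·(1.3333) + (-0.6667)·(-0.6667) + (-1.6667)·(-1.6667)) / 5 = 11.3333/5 = 2.2667
  S[U,V] = ((1.3333)·(0.8333) + (-1.6667)·(-4.1667) + (1.3333)·(3.8333) + (1.3333)·(0.8333) + (-0.6667)·(2.8333) + (-1.6667)·(-4.1667)) / 5 = 19.3333/5 = 3.8667
  S[V,V] = ((0.8333)·(0.8333) + (-4.1667)·(-4.1667) + (3.8333)·(3.8333) + (0.8333)·(0.8333) + (2.8333)·(2.8333) + (-4.1667)·(-4.1667)) / 5 = 58.8333/5 = 11.7667
  S = [[2.2667, 3.8667],
 [3.8667, 11.7667]].

Step 3 — invert S. det(S) = 2.2667·11.7667 - (3.8667)² = 11.72.
  S^{-1} = (1/det) · [[d, -b], [-b, a]] = [[1.004, -0.3299],
 [-0.3299, 0.1934]].

Step 4 — quadratic form (x̄ - mu_0)^T · S^{-1} · (x̄ - mu_0):
  S^{-1} · (x̄ - mu_0) = (3.6121, -1.4278),
  (x̄ - mu_0)^T · [...] = (2.6667)·(3.6121) + (-2.8333)·(-1.4278) = 13.6775.

Step 5 — scale by n: T² = 6 · 13.6775 = 82.0648.

T² ≈ 82.0648


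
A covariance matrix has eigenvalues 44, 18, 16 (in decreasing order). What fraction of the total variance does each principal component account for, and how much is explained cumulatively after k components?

Step 1 — total variance = trace(Sigma) = Σ λ_i = 44 + 18 + 16 = 78.

Step 2 — fraction explained by component i = λ_i / Σ λ:
  PC1: 44/78 = 0.5641
  PC2: 18/78 = 0.2308
  PC3: 16/78 = 0.2051

Step 3 — cumulative fraction after k components = (λ_1 + ... + λ_k) / Σ λ:
  k = 1: 44/78 = 0.5641
  k = 2: (44 + 18)/78 = 62/78 = 0.7949
  k = 3: (44 + 18 + 16)/78 = 78/78 = 1

Summary (fraction, with percent):

explained: PC1 0.5641 (56.41%), PC2 0.2308 (23.08%), PC3 0.2051 (20.51%);  cumulative: 0.5641, 0.7949, 1


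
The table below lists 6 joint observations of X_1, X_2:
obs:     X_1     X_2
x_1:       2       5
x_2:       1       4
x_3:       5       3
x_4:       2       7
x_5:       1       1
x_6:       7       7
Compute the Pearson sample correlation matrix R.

Step 1 — column means:
  mean(X_1) = (2 + 1 + 5 + 2 + 1 + 7) / 6 = 18/6 = 3
  mean(X_2) = (5 + 4 + 3 + 7 + 1 + 7) / 6 = 27/6 = 4.5

Step 2 — sample variances and covariances s[i,j] = (1/(n-1)) · Σ_k (x_{k,i} - mean_i) · (x_{k,j} - mean_j), with n-1 = 5:
  s[X_1,X_1] = ((-1)·(-1) + (-2)·(-2) + (2)·(2) + (-1)·(-1) + (-2)·(-2) + (4)·(4)) / 5 = 30/5 = 6
  s[X_1,X_2] = ((-1)·(0.5) + (-2)·(-0.5) + (2)·(-1.5) + (-1)·(2.5) + (-2)·(-3.5) + (4)·(2.5)) / 5 = 12/5 = 2.4
  s[X_2,X_2] = ((0.5)·(0.5) + (-0.5)·(-0.5) + (-1.5)·(-1.5) + (2.5)·(2.5) + (-3.5)·(-3.5) + (2.5)·(2.5)) / 5 = 27.5/5 = 5.5
  Sample standard deviations s_i = √(s[i,i]):
  s(X_1) = √(6) = 2.4495
  s(X_2) = √(5.5) = 2.3452

Step 3 — r_{ij} = s_{ij} / (s_i · s_j):
  r[X_1,X_1] = 1 (diagonal).
  r[X_1,X_2] = 2.4 / (2.4495 · 2.3452) = 2.4 / 5.7446 = 0.4178
  r[X_2,X_2] = 1 (diagonal).

R is symmetric with unit diagonal. Assembling:

R = [[1, 0.4178],
 [0.4178, 1]]


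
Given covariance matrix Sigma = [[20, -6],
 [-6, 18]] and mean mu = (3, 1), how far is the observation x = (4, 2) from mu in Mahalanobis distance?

Step 1 — centre the observation: (x - mu) = (1, 1).

Step 2 — invert Sigma. det(Sigma) = 20·18 - (-6)² = 324.
  Sigma^{-1} = (1/det) · [[d, -b], [-b, a]] = [[0.0556, 0.0185],
 [0.0185, 0.0617]].

Step 3 — form the quadratic (x - mu)^T · Sigma^{-1} · (x - mu):
  Sigma^{-1} · (x - mu) = (0.0741, 0.0802).
  (x - mu)^T · [Sigma^{-1} · (x - mu)] = (1)·(0.0741) + (1)·(0.0802) = 0.1543.

Step 4 — take square root: d = √(0.1543) ≈ 0.3928.

d(x, mu) = √(0.1543) ≈ 0.3928


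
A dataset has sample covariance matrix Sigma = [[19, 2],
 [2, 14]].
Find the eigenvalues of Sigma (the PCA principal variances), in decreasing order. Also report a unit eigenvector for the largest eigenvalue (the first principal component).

Step 1 — characteristic polynomial of 2×2 Sigma:
  det(Sigma - λI) = λ² - trace · λ + det = 0.
  trace = 19 + 14 = 33, det = 19·14 - (2)² = 262.
Step 2 — discriminant:
  Δ = trace² - 4·det = 1089 - 1048 = 41.
Step 3 — eigenvalues:
  λ = (trace ± √Δ)/2 = (33 ± 6.4031)/2,
  λ_1 = 19.7016,  λ_2 = 13.2984.

Step 4 — unit eigenvector for λ_1: solve (Sigma - λ_1 I)v = 0. First row:
  (19 - 19.7016)·v_x + (2)·v_y = 0, i.e. (-0.7016)·v_x + (2)·v_y = 0,
  so v ∝ (b, λ_1 - a) = (2, 0.7016) = u.
  ||u|| = √((2)² + (0.7016)²) = √(4.4922) ≈ 2.1195,
  v_1 = u/||u|| ≈ (0.9436, 0.331) (||v_1|| = 1).

λ_1 = 19.7016,  λ_2 = 13.2984;  v_1 ≈ (0.9436, 0.331)


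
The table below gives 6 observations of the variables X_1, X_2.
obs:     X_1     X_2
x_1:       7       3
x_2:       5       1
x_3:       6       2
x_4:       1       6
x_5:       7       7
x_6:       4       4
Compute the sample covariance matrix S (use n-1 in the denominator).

Step 1 — column means:
  mean(X_1) = (7 + 5 + 6 + 1 + 7 + 4) / 6 = 30/6 = 5
  mean(X_2) = (3 + 1 + 2 + 6 + 7 + 4) / 6 = 23/6 = 3.8333

Step 2 — sample covariance S[i,j] = (1/(n-1)) · Σ_k (x_{k,i} - mean_i) · (x_{k,j} - mean_j), with n-1 = 5.
  S[X_1,X_1] = ((2)·(2) + (0)·(0) + (1)·(1) + (-4)·(-4) + (2)·(2) + (-1)·(-1)) / 5 = 26/5 = 5.2
  S[X_1,X_2] = ((2)·(-0.8333) + (0)·(-2.8333) + (1)·(-1.8333) + (-4)·(2.1667) + (2)·(3.1667) + (-1)·(0.1667)) / 5 = -6/5 = -1.2
  S[X_2,X_2] = ((-0.8333)·(-0.8333) + (-2.8333)·(-2.8333) + (-1.8333)·(-1.8333) + (2.1667)·(2.1667) + (3.1667)·(3.1667) + (0.1667)·(0.1667)) / 5 = 26.8333/5 = 5.3667

S is symmetric (S[j,i] = S[i,j]). Assembling:

S = [[5.2, -1.2],
 [-1.2, 5.3667]]


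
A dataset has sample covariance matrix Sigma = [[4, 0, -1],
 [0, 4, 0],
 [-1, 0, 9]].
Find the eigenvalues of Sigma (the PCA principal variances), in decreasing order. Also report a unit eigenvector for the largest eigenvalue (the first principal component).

Step 1 — characteristic polynomial p(λ) = det(λI - Sigma) = λ³ - tr·λ² + c_1·λ - det, where tr = trace, c_1 = sum of the principal 2×2 minors, det = det(Sigma):
  tr = 4 + 4 + 9 = 17,
  c_1 = (4·4 - (0)²) + (4·9 - (-1)²) + (4·9 - (0)²) = 16 + 35 + 36 = 87,
  det = 4·(4·9 - (0)²) - (0)·((0)·9 - (0)·(-1)) + (-1)·((0)·(0) - 4·(-1)) = 4·(36) - (0)·(0) + (-1)·(4) = 140.
  So p(λ) = λ³ - 17λ² + 87λ - 140.
Step 2 — look for an integer root (rational root theorem: any rational root is an integer divisor of 140). Testing λ = 4:
  p(4) = 64 - 272 + 348 - 140 = 0  ✓
  Dividing out (λ - 4): p(λ) = (λ - 4)(λ² - 13λ + 35).
Step 3 — remaining eigenvalues from the quadratic λ² - 13λ + 35 = 0:
  Δ = 13² - 4·35 = 169 - 140 = 29,  λ = (13 ± √29)/2 = (13 ± 5.3852)/2 ≈ 9.1926 or 3.8074.
  Sorted: λ_1 = 9.1926,  λ_2 = 4,  λ_3 = 3.8074  (check: sum = 17 = tr ✓).

Step 4 — unit eigenvector for λ_1 ≈ 9.1926: v spans the null space of (Sigma - λ_1 I), whose rows are
  r_1 = (-5.1926, 0, -1),  r_2 = (0, -5.1926, 0),  r_3 = (-1, 0, -0.1926).
  v is orthogonal to every row, so take v ∝ r_1 × r_2 = ((0)·(0) - (-1)·(-5.1926), (-1)·(0) - (-5.1926)·(0), (-5.1926)·(-5.1926) - (0)·(0)) ≈ (-5.1926, 0, 26.9629).
  Rescale (multiply by -1 so the first nonzero entry is positive): u = (5.1926, 0, -26.9629).
  ||u|| = √((5.1926)² + (0)² + (-26.9629)²) = √(753.9615) ≈ 27.4584,  v_1 = u/||u|| ≈ (0.1891, 0, -0.982) (||v_1|| = 1).

λ_1 = 9.1926,  λ_2 = 4,  λ_3 = 3.8074;  v_1 ≈ (0.1891, 0, -0.982)


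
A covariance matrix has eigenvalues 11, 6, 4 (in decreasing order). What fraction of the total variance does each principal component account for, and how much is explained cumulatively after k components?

Step 1 — total variance = trace(Sigma) = Σ λ_i = 11 + 6 + 4 = 21.

Step 2 — fraction explained by component i = λ_i / Σ λ:
  PC1: 11/21 = 0.5238
  PC2: 6/21 = 0.2857
  PC3: 4/21 = 0.1905

Step 3 — cumulative fraction after k components = (λ_1 + ... + λ_k) / Σ λ:
  k = 1: 11/21 = 0.5238
  k = 2: (11 + 6)/21 = 17/21 = 0.8095
  k = 3: (11 + 6 + 4)/21 = 21/21 = 1

Summary (fraction, with percent):

explained: PC1 0.5238 (52.38%), PC2 0.2857 (28.57%), PC3 0.1905 (19.05%);  cumulative: 0.5238, 0.8095, 1


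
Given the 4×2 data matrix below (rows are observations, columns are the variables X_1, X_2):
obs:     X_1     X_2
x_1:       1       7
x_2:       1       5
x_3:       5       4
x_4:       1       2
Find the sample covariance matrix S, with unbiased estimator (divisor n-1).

Step 1 — column means:
  mean(X_1) = (1 + 1 + 5 + 1) / 4 = 8/4 = 2
  mean(X_2) = (7 + 5 + 4 + 2) / 4 = 18/4 = 4.5

Step 2 — sample covariance S[i,j] = (1/(n-1)) · Σ_k (x_{k,i} - mean_i) · (x_{k,j} - mean_j), with n-1 = 3.
  S[X_1,X_1] = ((-1)·(-1) + (-1)·(-1) + (3)·(3) + (-1)·(-1)) / 3 = 12/3 = 4
  S[X_1,X_2] = ((-1)·(2.5) + (-1)·(0.5) + (3)·(-0.5) + (-1)·(-2.5)) / 3 = -2/3 = -0.6667
  S[X_2,X_2] = ((2.5)·(2.5) + (0.5)·(0.5) + (-0.5)·(-0.5) + (-2.5)·(-2.5)) / 3 = 13/3 = 4.3333

S is symmetric (S[j,i] = S[i,j]). Assembling:

S = [[4, -0.6667],
 [-0.6667, 4.3333]]


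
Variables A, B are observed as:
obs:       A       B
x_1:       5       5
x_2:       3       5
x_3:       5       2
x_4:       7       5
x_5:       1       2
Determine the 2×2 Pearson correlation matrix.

Step 1 — column means:
  mean(A) = (5 + 3 + 5 + 7 + 1) / 5 = 21/5 = 4.2
  mean(B) = (5 + 5 + 2 + 5 + 2) / 5 = 19/5 = 3.8

Step 2 — sample variances and covariances s[i,j] = (1/(n-1)) · Σ_k (x_{k,i} - mean_i) · (x_{k,j} - mean_j), with n-1 = 4:
  s[A,A] = ((0.8)·(0.8) + (-1.2)·(-1.2) + (0.8)·(0.8) + (2.8)·(2.8) + (-3.2)·(-3.2)) / 4 = 20.8/4 = 5.2
  s[A,B] = ((0.8)·(1.2) + (-1.2)·(1.2) + (0.8)·(-1.8) + (2.8)·(1.2) + (-3.2)·(-1.8)) / 4 = 7.2/4 = 1.8
  s[B,B] = ((1.2)·(1.2) + (1.2)·(1.2) + (-1.8)·(-1.8) + (1.2)·(1.2) + (-1.8)·(-1.8)) / 4 = 10.8/4 = 2.7
  Sample standard deviations s_i = √(s[i,i]):
  s(A) = √(5.2) = 2.2804
  s(B) = √(2.7) = 1.6432

Step 3 — r_{ij} = s_{ij} / (s_i · s_j):
  r[A,A] = 1 (diagonal).
  r[A,B] = 1.8 / (2.2804 · 1.6432) = 1.8 / 3.747 = 0.4804
  r[B,B] = 1 (diagonal).

R is symmetric with unit diagonal. Assembling:

R = [[1, 0.4804],
 [0.4804, 1]]
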